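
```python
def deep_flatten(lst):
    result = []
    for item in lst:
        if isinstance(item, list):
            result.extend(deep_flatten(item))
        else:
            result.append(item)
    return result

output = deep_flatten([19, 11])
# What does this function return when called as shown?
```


deep_flatten([19, 11])
Processing each element:
  19 is not a list -> append 19
  11 is not a list -> append 11
= [19, 11]


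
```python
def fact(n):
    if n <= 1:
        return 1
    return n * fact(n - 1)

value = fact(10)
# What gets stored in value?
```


fact(10)
= 10 * fact(9)
= 10 * 9 * fact(8)
= 10 * 9 * 8 * fact(7)
= 10 * 9 * 8 * 7 * fact(6)
= 10 * 9 * 8 * 7 * 6 * fact(5)
= 10 * 9 * 8 * 7 * 6 * 5 * fact(4)
= 10 * 9 * 8 * 7 * 6 * 5 * 4 * fact(3)
= 10 * 9 * 8 * 7 * 6 * 5 * 4 * 3 * fact(2)
= 10 * 9 * 8 * 7 * 6 * 5 * 4 * 3 * 2 * fact(1)
= 10 * 9 * 8 * 7 * 6 * 5 * 4 * 3 * 2 * 1
= 3628800


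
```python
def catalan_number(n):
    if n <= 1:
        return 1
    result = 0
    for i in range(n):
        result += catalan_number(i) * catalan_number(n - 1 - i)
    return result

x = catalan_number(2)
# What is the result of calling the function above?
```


catalan_number(2)
= sum of catalan_number(i) * catalan_number(2-1-i) for i in 0..1
  catalan_number(0)*catalan_number(1) = 1*1 = 1
  catalan_number(1)*catalan_number(0) = 1*1 = 1
= 1 + 1
= 2


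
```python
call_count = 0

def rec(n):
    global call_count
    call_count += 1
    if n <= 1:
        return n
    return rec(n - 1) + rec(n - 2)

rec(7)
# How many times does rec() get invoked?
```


rec(7) calls rec(6) and rec(5); each non-base call branches into two more.
Let C(k) = total number of calls made by rec(k), including the call to rec(k) itself.
Base cases: C(0) = 1, C(1) = 1
Recurrence: C(k) = 1 + C(k-1) + C(k-2)
  C(2) = 1 + C(1) + C(0) = 1 + 1 + 1 = 3
  C(3) = 1 + C(2) + C(1) = 1 + 3 + 1 = 5
  C(4) = 1 + C(3) + C(2) = 1 + 5 + 3 = 9
  C(5) = 1 + C(4) + C(3) = 1 + 9 + 5 = 15
  C(6) = 1 + C(5) + C(4) = 1 + 15 + 9 = 25
  C(7) = 1 + C(6) + C(5) = 1 + 25 + 15 = 41
Total calls = C(7) = 41


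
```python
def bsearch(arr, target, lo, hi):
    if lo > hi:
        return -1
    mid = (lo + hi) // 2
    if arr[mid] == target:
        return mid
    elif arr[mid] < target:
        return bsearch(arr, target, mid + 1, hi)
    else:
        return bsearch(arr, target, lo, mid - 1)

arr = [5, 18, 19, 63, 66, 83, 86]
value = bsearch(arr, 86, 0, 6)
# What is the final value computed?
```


bsearch(arr, 86, 0, 6)
lo=0, hi=6, mid=3, arr[mid]=63
63 < 86, search right half
lo=4, hi=6, mid=5, arr[mid]=83
83 < 86, search right half
lo=6, hi=6, mid=6, arr[mid]=86
arr[6] == 86, found at index 6
= 6


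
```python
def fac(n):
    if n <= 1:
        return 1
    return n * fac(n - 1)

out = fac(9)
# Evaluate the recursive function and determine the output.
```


fac(9)
= 9 * fac(8)
= 9 * 8 * fac(7)
= 9 * 8 * 7 * fac(6)
= 9 * 8 * 7 * 6 * fac(5)
= 9 * 8 * 7 * 6 * 5 * fac(4)
= 9 * 8 * 7 * 6 * 5 * 4 * fac(3)
= 9 * 8 * 7 * 6 * 5 * 4 * 3 * fac(2)
= 9 * 8 * 7 * 6 * 5 * 4 * 3 * 2 * fac(1)
= 9 * 8 * 7 * 6 * 5 * 4 * 3 * 2 * 1
= 362880


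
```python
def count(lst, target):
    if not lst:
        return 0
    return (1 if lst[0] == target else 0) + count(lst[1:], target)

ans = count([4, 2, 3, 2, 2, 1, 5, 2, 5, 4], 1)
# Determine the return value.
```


count([4, 2, 3, 2, 2, 1, 5, 2, 5, 4], 1)
lst[0]=4 != 1: 0 + count([2, 3, 2, 2, 1, 5, 2, 5, 4], 1)
lst[0]=2 != 1: 0 + count([3, 2, 2, 1, 5, 2, 5, 4], 1)
lst[0]=3 != 1: 0 + count([2, 2, 1, 5, 2, 5, 4], 1)
lst[0]=2 != 1: 0 + count([2, 1, 5, 2, 5, 4], 1)
lst[0]=2 != 1: 0 + count([1, 5, 2, 5, 4], 1)
lst[0]=1 == 1: 1 + count([5, 2, 5, 4], 1)
lst[0]=5 != 1: 0 + count([2, 5, 4], 1)
lst[0]=2 != 1: 0 + count([5, 4], 1)
lst[0]=5 != 1: 0 + count([4], 1)
lst[0]=4 != 1: 0 + count([], 1)
= 1


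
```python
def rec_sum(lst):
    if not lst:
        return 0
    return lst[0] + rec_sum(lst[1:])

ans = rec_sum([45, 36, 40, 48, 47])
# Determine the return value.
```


rec_sum([45, 36, 40, 48, 47])
= 45 + rec_sum([36, 40, 48, 47])
= 45 + 36 + rec_sum([40, 48, 47])
= 45 + 36 + 40 + rec_sum([48, 47])
= 45 + 36 + 40 + 48 + rec_sum([47])
= 45 + 36 + 40 + 48 + 47 + rec_sum([])
= 45 + 36 + 40 + 48 + 47 + 0
= 216


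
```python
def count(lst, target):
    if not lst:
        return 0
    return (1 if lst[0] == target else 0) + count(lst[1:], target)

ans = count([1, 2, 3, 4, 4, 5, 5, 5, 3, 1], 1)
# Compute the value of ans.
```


count([1, 2, 3, 4, 4, 5, 5, 5, 3, 1], 1)
lst[0]=1 == 1: 1 + count([2, 3, 4, 4, 5, 5, 5, 3, 1], 1)
lst[0]=2 != 1: 0 + count([3, 4, 4, 5, 5, 5, 3, 1], 1)
lst[0]=3 != 1: 0 + count([4, 4, 5, 5, 5, 3, 1], 1)
lst[0]=4 != 1: 0 + count([4, 5, 5, 5, 3, 1], 1)
lst[0]=4 != 1: 0 + count([5, 5, 5, 3, 1], 1)
lst[0]=5 != 1: 0 + count([5, 5, 3, 1], 1)
lst[0]=5 != 1: 0 + count([5, 3, 1], 1)
lst[0]=5 != 1: 0 + count([3, 1], 1)
lst[0]=3 != 1: 0 + count([1], 1)
lst[0]=1 == 1: 1 + count([], 1)
= 2


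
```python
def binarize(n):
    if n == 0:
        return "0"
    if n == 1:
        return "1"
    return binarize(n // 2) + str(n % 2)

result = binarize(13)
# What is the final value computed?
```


binarize(13)
= binarize(6) + "1"
= binarize(3) + "0" + "1"
= binarize(1) + "1" + "0" + "1"
= "1" + "1" + "0" + "1"
= "1101"


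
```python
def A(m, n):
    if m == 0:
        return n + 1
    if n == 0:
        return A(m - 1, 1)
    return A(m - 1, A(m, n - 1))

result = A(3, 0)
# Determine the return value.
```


A(3, 0)
n == 0: return A(2, 1)
= A(2, 1) = 5
= 5


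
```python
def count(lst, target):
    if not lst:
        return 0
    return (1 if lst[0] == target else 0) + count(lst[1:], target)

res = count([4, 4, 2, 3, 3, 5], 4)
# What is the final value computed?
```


count([4, 4, 2, 3, 3, 5], 4)
lst[0]=4 == 4: 1 + count([4, 2, 3, 3, 5], 4)
lst[0]=4 == 4: 1 + count([2, 3, 3, 5], 4)
lst[0]=2 != 4: 0 + count([3, 3, 5], 4)
lst[0]=3 != 4: 0 + count([3, 5], 4)
lst[0]=3 != 4: 0 + count([5], 4)
lst[0]=5 != 4: 0 + count([], 4)
= 2


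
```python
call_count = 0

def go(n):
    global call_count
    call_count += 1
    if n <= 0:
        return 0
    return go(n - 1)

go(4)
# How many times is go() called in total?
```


go(4) calls go(3) calls ... calls go(0)
Total calls: 4 + 1 (for base case) = 5


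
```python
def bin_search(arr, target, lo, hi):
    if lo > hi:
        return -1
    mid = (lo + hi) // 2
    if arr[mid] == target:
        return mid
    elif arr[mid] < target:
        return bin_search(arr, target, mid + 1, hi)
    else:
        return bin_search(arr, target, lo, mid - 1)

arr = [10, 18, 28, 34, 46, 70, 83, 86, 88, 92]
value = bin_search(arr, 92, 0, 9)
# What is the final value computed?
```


bin_search(arr, 92, 0, 9)
lo=0, hi=9, mid=4, arr[mid]=46
46 < 92, search right half
lo=5, hi=9, mid=7, arr[mid]=86
86 < 92, search right half
lo=8, hi=9, mid=8, arr[mid]=88
88 < 92, search right half
lo=9, hi=9, mid=9, arr[mid]=92
arr[9] == 92, found at index 9
= 9


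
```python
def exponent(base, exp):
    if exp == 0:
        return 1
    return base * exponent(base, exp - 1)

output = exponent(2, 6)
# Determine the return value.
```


exponent(2, 6)
= 2 * exponent(2, 5)
= 2 * 2 * exponent(2, 4)
= 2 * 2 * 2 * exponent(2, 3)
= 2 * 2 * 2 * 2 * exponent(2, 2)
= 2 * 2 * 2 * 2 * 2 * exponent(2, 1)
= 2 * 2 * 2 * 2 * 2 * 2 * exponent(2, 0)
= 2 * 2 * 2 * 2 * 2 * 2 * 1
= 64


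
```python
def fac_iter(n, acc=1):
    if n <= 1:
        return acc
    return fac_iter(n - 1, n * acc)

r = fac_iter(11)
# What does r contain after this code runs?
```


fac_iter(11, 1)
= fac_iter(10, 11 * 1) = fac_iter(10, 11)
= fac_iter(9, 10 * 11) = fac_iter(9, 110)
= fac_iter(8, 9 * 110) = fac_iter(8, 990)
= fac_iter(7, 8 * 990) = fac_iter(7, 7920)
= fac_iter(6, 7 * 7920) = fac_iter(6, 55440)
= fac_iter(5, 6 * 55440) = fac_iter(5, 332640)
= fac_iter(4, 5 * 332640) = fac_iter(4, 1663200)
= fac_iter(3, 4 * 1663200) = fac_iter(3, 6652800)
= fac_iter(2, 3 * 6652800) = fac_iter(2, 19958400)
= fac_iter(1, 2 * 19958400) = fac_iter(1, 39916800)
n <= 1, return acc = 39916800


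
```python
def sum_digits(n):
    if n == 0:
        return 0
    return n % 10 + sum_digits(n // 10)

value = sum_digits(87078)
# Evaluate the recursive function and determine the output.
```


sum_digits(87078)
= 8 + sum_digits(8707)
= 8 + 7 + sum_digits(870)
= 8 + 7 + 0 + sum_digits(87)
= 8 + 7 + 0 + 7 + sum_digits(8)
= 8 + 7 + 0 + 7 + 8 + sum_digits(0)
= 8 + 7 + 0 + 7 + 8 + 0
= 30


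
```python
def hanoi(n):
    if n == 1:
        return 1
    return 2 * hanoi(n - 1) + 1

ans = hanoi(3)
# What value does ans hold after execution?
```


hanoi(3)
= 2 * hanoi(2) + 1
= 2 * (2 * hanoi(1) + 1) + 1
Now compute bottom-up:
hanoi(1) = 1
hanoi(2) = 2 * 1 + 1 = 3
hanoi(3) = 2 * 3 + 1 = 7
= 7


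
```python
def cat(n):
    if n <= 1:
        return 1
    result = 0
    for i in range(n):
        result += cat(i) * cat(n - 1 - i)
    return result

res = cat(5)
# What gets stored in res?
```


cat(5)
= sum of cat(i) * cat(5-1-i) for i in 0..4
First compute sub-values bottom-up:
  cat(0) = 1, cat(1) = 1
  cat(2) = 1*1 + 1*1 = 2
  cat(3) = 1*2 + 1*1 + 2*1 = 5
  cat(4) = 1*5 + 1*2 + 2*1 + 5*1 = 14
Now cat(5):
  cat(0)*cat(4) = 1*14 = 14
  cat(1)*cat(3) = 1*5 = 5
  cat(2)*cat(2) = 2*2 = 4
  cat(3)*cat(1) = 5*1 = 5
  cat(4)*cat(0) = 14*1 = 14
= 14 + 5 + 4 + 5 + 14
= 42


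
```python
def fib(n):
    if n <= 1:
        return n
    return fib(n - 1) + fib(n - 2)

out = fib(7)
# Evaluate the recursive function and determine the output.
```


fib(7)
= fib(6) + fib(5)
= (fib(5) + fib(4)) + fib(5)
Computing bottom-up: fib(0)=0, fib(1)=1, fib(2)=1, fib(3)=2, fib(4)=3, fib(5)=5, fib(6)=8, fib(7)=13
= 13


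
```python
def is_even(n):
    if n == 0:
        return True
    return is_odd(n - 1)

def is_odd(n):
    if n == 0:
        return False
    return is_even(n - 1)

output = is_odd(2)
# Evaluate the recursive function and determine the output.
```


is_odd(2)
= is_even(1)
= is_odd(0)
n == 0: return False
= False


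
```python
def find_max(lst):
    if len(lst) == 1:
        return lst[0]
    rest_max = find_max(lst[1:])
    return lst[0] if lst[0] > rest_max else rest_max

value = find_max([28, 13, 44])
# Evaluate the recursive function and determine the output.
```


find_max([28, 13, 44])
= compare 28 with find_max([13, 44])
= compare 13 with find_max([44])
Base: find_max([44]) = 44
compare 13 with 44: max = 44
compare 28 with 44: max = 44
= 44


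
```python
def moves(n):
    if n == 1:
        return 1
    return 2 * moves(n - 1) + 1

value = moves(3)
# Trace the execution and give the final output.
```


moves(3)
= 2 * moves(2) + 1
= 2 * (2 * moves(1) + 1) + 1
Now compute bottom-up:
moves(1) = 1
moves(2) = 2 * 1 + 1 = 3
moves(3) = 2 * 3 + 1 = 7
= 7


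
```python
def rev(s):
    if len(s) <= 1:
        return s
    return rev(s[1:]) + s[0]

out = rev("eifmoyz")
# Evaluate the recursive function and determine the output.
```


rev("eifmoyz")
= rev("ifmoyz") + "e"
= rev("fmoyz") + "i" + "e"
= rev("moyz") + "f" + "i" + "e"
= rev("oyz") + "m" + "f" + "i" + "e"
= rev("yz") + "o" + "m" + "f" + "i" + "e"
= rev("z") + "y" + "o" + "m" + "f" + "i" + "e"
= "z" + "y" + "o" + "m" + "f" + "i" + "e"
= "zyomfie"


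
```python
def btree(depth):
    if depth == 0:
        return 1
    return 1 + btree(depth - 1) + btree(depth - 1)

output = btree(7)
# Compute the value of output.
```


btree(7)
= 1 + btree(6) + btree(6)
= 1 + 2 * btree(6)
btree(k) = 2^(k+1) - 1
btree(0) = 1
btree(1) = 3
btree(2) = 7
btree(3) = 15
btree(4) = 31
btree(7) = 2^8 - 1 = 255


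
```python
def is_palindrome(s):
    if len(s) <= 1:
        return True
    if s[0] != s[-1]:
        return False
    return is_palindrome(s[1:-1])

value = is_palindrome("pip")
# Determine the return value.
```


is_palindrome("pip")
"pip": s[0]='p' == s[-1]='p' -> is_palindrome("i")
"i": len <= 1 -> True
= True


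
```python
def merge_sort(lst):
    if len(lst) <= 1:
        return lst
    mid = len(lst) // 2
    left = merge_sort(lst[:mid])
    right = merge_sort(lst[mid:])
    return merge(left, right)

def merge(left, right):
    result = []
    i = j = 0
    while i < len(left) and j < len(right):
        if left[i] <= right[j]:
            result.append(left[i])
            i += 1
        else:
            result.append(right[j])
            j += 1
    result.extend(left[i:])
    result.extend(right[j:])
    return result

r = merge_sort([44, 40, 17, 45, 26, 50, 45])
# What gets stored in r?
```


merge_sort([44, 40, 17, 45, 26, 50, 45])
Split into [44, 40, 17] and [45, 26, 50, 45]
Left sorted: [17, 40, 44]
Right sorted: [26, 45, 45, 50]
Merge [17, 40, 44] and [26, 45, 45, 50]
= [17, 26, 40, 44, 45, 45, 50]


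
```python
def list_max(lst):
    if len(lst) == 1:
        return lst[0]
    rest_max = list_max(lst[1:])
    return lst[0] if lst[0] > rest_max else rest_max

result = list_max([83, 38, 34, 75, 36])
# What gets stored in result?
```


list_max([83, 38, 34, 75, 36])
= compare 83 with list_max([38, 34, 75, 36])
= compare 38 with list_max([34, 75, 36])
= compare 34 with list_max([75, 36])
= compare 75 with list_max([36])
Base: list_max([36]) = 36
compare 75 with 36: max = 75
compare 34 with 75: max = 75
compare 38 with 75: max = 75
compare 83 with 75: max = 83
= 83


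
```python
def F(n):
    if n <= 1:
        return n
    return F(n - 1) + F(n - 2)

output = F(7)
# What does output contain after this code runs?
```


F(7)
= F(6) + F(5)
= (F(5) + F(4)) + F(5)
Computing bottom-up: F(0)=0, F(1)=1, F(2)=1, F(3)=2, F(4)=3, F(5)=5, F(6)=8, F(7)=13
= 13


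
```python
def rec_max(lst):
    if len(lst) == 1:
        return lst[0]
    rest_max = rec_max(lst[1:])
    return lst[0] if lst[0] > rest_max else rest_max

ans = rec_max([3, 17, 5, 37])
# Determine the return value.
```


rec_max([3, 17, 5, 37])
= compare 3 with rec_max([17, 5, 37])
= compare 17 with rec_max([5, 37])
= compare 5 with rec_max([37])
Base: rec_max([37]) = 37
compare 5 with 37: max = 37
compare 17 with 37: max = 37
compare 3 with 37: max = 37
= 37


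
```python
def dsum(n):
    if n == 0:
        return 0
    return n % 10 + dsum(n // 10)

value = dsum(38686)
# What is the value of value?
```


dsum(38686)
= 6 + dsum(3868)
= 6 + 8 + dsum(386)
= 6 + 8 + 6 + dsum(38)
= 6 + 8 + 6 + 8 + dsum(3)
= 6 + 8 + 6 + 8 + 3 + dsum(0)
= 6 + 8 + 6 + 8 + 3 + 0
= 31


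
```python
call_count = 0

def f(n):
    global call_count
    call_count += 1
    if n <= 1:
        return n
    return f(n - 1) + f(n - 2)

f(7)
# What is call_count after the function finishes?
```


f(7) calls f(6) and f(5); each non-base call branches into two more.
Let C(k) = total number of calls made by f(k), including the call to f(k) itself.
Base cases: C(0) = 1, C(1) = 1
Recurrence: C(k) = 1 + C(k-1) + C(k-2)
  C(2) = 1 + C(1) + C(0) = 1 + 1 + 1 = 3
  C(3) = 1 + C(2) + C(1) = 1 + 3 + 1 = 5
  C(4) = 1 + C(3) + C(2) = 1 + 5 + 3 = 9
  C(5) = 1 + C(4) + C(3) = 1 + 9 + 5 = 15
  C(6) = 1 + C(5) + C(4) = 1 + 15 + 9 = 25
  C(7) = 1 + C(6) + C(5) = 1 + 25 + 15 = 41
Total calls = C(7) = 41


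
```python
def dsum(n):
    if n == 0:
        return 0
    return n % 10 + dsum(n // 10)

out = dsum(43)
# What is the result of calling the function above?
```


dsum(43)
= 3 + dsum(4)
= 3 + 4 + dsum(0)
= 3 + 4 + 0
= 7


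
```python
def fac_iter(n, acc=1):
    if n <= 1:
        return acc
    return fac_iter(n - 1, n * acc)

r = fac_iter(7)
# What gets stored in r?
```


fac_iter(7, 1)
= fac_iter(6, 7 * 1) = fac_iter(6, 7)
= fac_iter(5, 6 * 7) = fac_iter(5, 42)
= fac_iter(4, 5 * 42) = fac_iter(4, 210)
= fac_iter(3, 4 * 210) = fac_iter(3, 840)
= fac_iter(2, 3 * 840) = fac_iter(2, 2520)
= fac_iter(1, 2 * 2520) = fac_iter(1, 5040)
n <= 1, return acc = 5040


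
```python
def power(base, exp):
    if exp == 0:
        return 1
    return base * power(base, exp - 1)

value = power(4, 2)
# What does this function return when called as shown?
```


power(4, 2)
= 4 * power(4, 1)
= 4 * 4 * power(4, 0)
= 4 * 4 * 1
= 16


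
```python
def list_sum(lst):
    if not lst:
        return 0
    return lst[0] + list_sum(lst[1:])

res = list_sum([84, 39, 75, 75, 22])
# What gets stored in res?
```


list_sum([84, 39, 75, 75, 22])
= 84 + list_sum([39, 75, 75, 22])
= 84 + 39 + list_sum([75, 75, 22])
= 84 + 39 + 75 + list_sum([75, 22])
= 84 + 39 + 75 + 75 + list_sum([22])
= 84 + 39 + 75 + 75 + 22 + list_sum([])
= 84 + 39 + 75 + 75 + 22 + 0
= 295


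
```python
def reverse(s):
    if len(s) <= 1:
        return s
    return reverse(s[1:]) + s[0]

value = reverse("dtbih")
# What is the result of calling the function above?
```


reverse("dtbih")
= reverse("tbih") + "d"
= reverse("bih") + "t" + "d"
= reverse("ih") + "b" + "t" + "d"
= reverse("h") + "i" + "b" + "t" + "d"
= "h" + "i" + "b" + "t" + "d"
= "hibtd"


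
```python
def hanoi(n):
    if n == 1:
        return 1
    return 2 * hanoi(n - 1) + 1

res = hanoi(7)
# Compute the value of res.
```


hanoi(7)
= 2 * hanoi(6) + 1
= 2 * (2 * hanoi(5) + 1) + 1
= 2 * (2 * (2 * hanoi(4) + 1) + 1) + 1
= 2 * (2 * (2 * (2 * hanoi(3) + 1) + 1) + 1) + 1
= 2 * (2 * (2 * (2 * (2 * hanoi(2) + 1) + 1) + 1) + 1) + 1
= 2 * (2 * (2 * (2 * (2 * (2 * hanoi(1) + 1) + 1) + 1) + 1) + 1) + 1
Now compute bottom-up:
hanoi(1) = 1
hanoi(2) = 2 * 1 + 1 = 3
hanoi(3) = 2 * 3 + 1 = 7
hanoi(4) = 2 * 7 + 1 = 15
hanoi(5) = 2 * 15 + 1 = 31
hanoi(6) = 2 * 31 + 1 = 63
hanoi(7) = 2 * 63 + 1 = 127
= 127


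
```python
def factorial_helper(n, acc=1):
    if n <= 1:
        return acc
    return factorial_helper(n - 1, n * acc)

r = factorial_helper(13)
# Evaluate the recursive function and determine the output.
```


factorial_helper(13, 1)
= factorial_helper(12, 13 * 1) = factorial_helper(12, 13)
= factorial_helper(11, 12 * 13) = factorial_helper(11, 156)
= factorial_helper(10, 11 * 156) = factorial_helper(10, 1716)
= factorial_helper(9, 10 * 1716) = factorial_helper(9, 17160)
= factorial_helper(8, 9 * 17160) = factorial_helper(8, 154440)
= factorial_helper(7, 8 * 154440) = factorial_helper(7, 1235520)
= factorial_helper(6, 7 * 1235520) = factorial_helper(6, 8648640)
= factorial_helper(5, 6 * 8648640) = factorial_helper(5, 51891840)
= factorial_helper(4, 5 * 51891840) = factorial_helper(4, 259459200)
= factorial_helper(3, 4 * 259459200) = factorial_helper(3, 1037836800)
= factorial_helper(2, 3 * 1037836800) = factorial_helper(2, 3113510400)
= factorial_helper(1, 2 * 3113510400) = factorial_helper(1, 6227020800)
n <= 1, return acc = 6227020800


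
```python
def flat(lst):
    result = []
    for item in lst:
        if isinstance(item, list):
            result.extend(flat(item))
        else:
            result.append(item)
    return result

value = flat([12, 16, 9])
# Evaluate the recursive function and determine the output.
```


flat([12, 16, 9])
Processing each element:
  12 is not a list -> append 12
  16 is not a list -> append 16
  9 is not a list -> append 9
= [12, 16, 9]


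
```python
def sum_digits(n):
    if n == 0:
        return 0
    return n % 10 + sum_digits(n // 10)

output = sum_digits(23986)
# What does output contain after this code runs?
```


sum_digits(23986)
= 6 + sum_digits(2398)
= 6 + 8 + sum_digits(239)
= 6 + 8 + 9 + sum_digits(23)
= 6 + 8 + 9 + 3 + sum_digits(2)
= 6 + 8 + 9 + 3 + 2 + sum_digits(0)
= 6 + 8 + 9 + 3 + 2 + 0
= 28


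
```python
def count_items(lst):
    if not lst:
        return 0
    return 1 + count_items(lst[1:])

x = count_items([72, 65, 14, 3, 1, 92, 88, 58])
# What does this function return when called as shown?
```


count_items([72, 65, 14, 3, 1, 92, 88, 58])
= 1 + count_items([65, 14, 3, 1, 92, 88, 58])
= 1 + 1 + count_items([14, 3, 1, 92, 88, 58])
= 1 + 1 + 1 + count_items([3, 1, 92, 88, 58])
= 1 + 1 + 1 + 1 + count_items([1, 92, 88, 58])
= 1 + 1 + 1 + 1 + 1 + count_items([92, 88, 58])
= 1 + 1 + 1 + 1 + 1 + 1 + count_items([88, 58])
= 1 + 1 + 1 + 1 + 1 + 1 + 1 + count_items([58])
= 1 + 1 + 1 + 1 + 1 + 1 + 1 + 1 + count_items([])
= 1 + 1 + 1 + 1 + 1 + 1 + 1 + 1 + 0
= 8


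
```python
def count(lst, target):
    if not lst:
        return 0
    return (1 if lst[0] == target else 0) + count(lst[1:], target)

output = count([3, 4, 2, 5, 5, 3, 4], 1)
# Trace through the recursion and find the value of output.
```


count([3, 4, 2, 5, 5, 3, 4], 1)
lst[0]=3 != 1: 0 + count([4, 2, 5, 5, 3, 4], 1)
lst[0]=4 != 1: 0 + count([2, 5, 5, 3, 4], 1)
lst[0]=2 != 1: 0 + count([5, 5, 3, 4], 1)
lst[0]=5 != 1: 0 + count([5, 3, 4], 1)
lst[0]=5 != 1: 0 + count([3, 4], 1)
lst[0]=3 != 1: 0 + count([4], 1)
lst[0]=4 != 1: 0 + count([], 1)
= 0


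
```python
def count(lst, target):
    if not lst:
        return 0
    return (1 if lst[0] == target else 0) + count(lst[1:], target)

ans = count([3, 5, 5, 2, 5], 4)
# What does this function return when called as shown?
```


count([3, 5, 5, 2, 5], 4)
lst[0]=3 != 4: 0 + count([5, 5, 2, 5], 4)
lst[0]=5 != 4: 0 + count([5, 2, 5], 4)
lst[0]=5 != 4: 0 + count([2, 5], 4)
lst[0]=2 != 4: 0 + count([5], 4)
lst[0]=5 != 4: 0 + count([], 4)
= 0


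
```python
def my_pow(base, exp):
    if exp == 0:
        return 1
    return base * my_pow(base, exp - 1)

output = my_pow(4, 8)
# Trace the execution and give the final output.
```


my_pow(4, 8)
= 4 * my_pow(4, 7)
= 4 * 4 * my_pow(4, 6)
= 4 * 4 * 4 * my_pow(4, 5)
= 4 * 4 * 4 * 4 * my_pow(4, 4)
= 4 * 4 * 4 * 4 * 4 * my_pow(4, 3)
= 4 * 4 * 4 * 4 * 4 * 4 * my_pow(4, 2)
= 4 * 4 * 4 * 4 * 4 * 4 * 4 * my_pow(4, 1)
= 4 * 4 * 4 * 4 * 4 * 4 * 4 * 4 * my_pow(4, 0)
= 4 * 4 * 4 * 4 * 4 * 4 * 4 * 4 * 1
= 65536


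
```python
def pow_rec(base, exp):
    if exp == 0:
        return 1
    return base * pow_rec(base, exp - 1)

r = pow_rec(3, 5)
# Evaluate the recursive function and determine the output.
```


pow_rec(3, 5)
= 3 * pow_rec(3, 4)
= 3 * 3 * pow_rec(3, 3)
= 3 * 3 * 3 * pow_rec(3, 2)
= 3 * 3 * 3 * 3 * pow_rec(3, 1)
= 3 * 3 * 3 * 3 * 3 * pow_rec(3, 0)
= 3 * 3 * 3 * 3 * 3 * 1
= 243


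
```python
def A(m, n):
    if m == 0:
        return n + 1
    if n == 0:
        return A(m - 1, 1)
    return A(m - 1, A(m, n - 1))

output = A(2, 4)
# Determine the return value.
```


A(2, 4)
= A(1, A(2, 3))
First compute A(2, 3) = 9
= A(1, 9)
= 11


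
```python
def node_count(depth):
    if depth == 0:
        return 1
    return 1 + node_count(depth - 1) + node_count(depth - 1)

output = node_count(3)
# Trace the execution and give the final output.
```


node_count(3)
= 1 + node_count(2) + node_count(2)
= 1 + 2 * node_count(2)
node_count(k) = 2^(k+1) - 1
node_count(0) = 1
node_count(1) = 3
node_count(2) = 7
node_count(3) = 15
node_count(3) = 2^4 - 1 = 15


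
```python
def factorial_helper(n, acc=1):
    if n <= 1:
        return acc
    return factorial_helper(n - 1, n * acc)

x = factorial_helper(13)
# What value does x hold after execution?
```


factorial_helper(13, 1)
= factorial_helper(12, 13 * 1) = factorial_helper(12, 13)
= factorial_helper(11, 12 * 13) = factorial_helper(11, 156)
= factorial_helper(10, 11 * 156) = factorial_helper(10, 1716)
= factorial_helper(9, 10 * 1716) = factorial_helper(9, 17160)
= factorial_helper(8, 9 * 17160) = factorial_helper(8, 154440)
= factorial_helper(7, 8 * 154440) = factorial_helper(7, 1235520)
= factorial_helper(6, 7 * 1235520) = factorial_helper(6, 8648640)
= factorial_helper(5, 6 * 8648640) = factorial_helper(5, 51891840)
= factorial_helper(4, 5 * 51891840) = factorial_helper(4, 259459200)
= factorial_helper(3, 4 * 259459200) = factorial_helper(3, 1037836800)
= factorial_helper(2, 3 * 1037836800) = factorial_helper(2, 3113510400)
= factorial_helper(1, 2 * 3113510400) = factorial_helper(1, 6227020800)
n <= 1, return acc = 6227020800


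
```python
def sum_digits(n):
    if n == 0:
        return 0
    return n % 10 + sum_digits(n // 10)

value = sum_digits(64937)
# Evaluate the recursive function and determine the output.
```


sum_digits(64937)
= 7 + sum_digits(6493)
= 7 + 3 + sum_digits(649)
= 7 + 3 + 9 + sum_digits(64)
= 7 + 3 + 9 + 4 + sum_digits(6)
= 7 + 3 + 9 + 4 + 6 + sum_digits(0)
= 7 + 3 + 9 + 4 + 6 + 0
= 29


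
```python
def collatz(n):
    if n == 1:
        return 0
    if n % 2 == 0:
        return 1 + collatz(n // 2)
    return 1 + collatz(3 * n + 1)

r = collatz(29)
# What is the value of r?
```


collatz(29)
29 is odd -> 3*29+1 = 88 -> collatz(88)
88 is even -> collatz(44)
44 is even -> collatz(22)
22 is even -> collatz(11)
11 is odd -> 3*11+1 = 34 -> collatz(34)
34 is even -> collatz(17)
17 is odd -> 3*17+1 = 52 -> collatz(52)
52 is even -> collatz(26)
26 is even -> collatz(13)
13 is odd -> 3*13+1 = 40 -> collatz(40)
40 is even -> collatz(20)
20 is even -> collatz(10)
10 is even -> collatz(5)
5 is odd -> 3*5+1 = 16 -> collatz(16)
16 is even -> collatz(8)
8 is even -> collatz(4)
4 is even -> collatz(2)
2 is even -> collatz(1)
Reached 1 after 18 steps
= 18


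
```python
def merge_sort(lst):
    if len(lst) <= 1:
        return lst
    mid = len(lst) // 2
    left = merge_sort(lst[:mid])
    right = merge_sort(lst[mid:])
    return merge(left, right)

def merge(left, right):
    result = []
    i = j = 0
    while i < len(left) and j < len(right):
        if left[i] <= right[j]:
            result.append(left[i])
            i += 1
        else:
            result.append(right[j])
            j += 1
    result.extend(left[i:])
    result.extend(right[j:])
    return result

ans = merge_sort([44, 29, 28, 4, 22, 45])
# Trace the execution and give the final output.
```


merge_sort([44, 29, 28, 4, 22, 45])
Split into [44, 29, 28] and [4, 22, 45]
Left sorted: [28, 29, 44]
Right sorted: [4, 22, 45]
Merge [28, 29, 44] and [4, 22, 45]
= [4, 22, 28, 29, 44, 45]


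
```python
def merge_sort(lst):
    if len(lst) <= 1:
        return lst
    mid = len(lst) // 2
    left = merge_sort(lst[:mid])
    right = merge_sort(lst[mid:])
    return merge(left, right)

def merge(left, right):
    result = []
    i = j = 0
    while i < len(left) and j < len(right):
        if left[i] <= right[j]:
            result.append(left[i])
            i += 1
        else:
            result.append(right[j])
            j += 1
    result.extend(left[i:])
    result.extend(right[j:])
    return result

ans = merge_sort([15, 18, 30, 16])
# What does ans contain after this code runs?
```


merge_sort([15, 18, 30, 16])
Split into [15, 18] and [30, 16]
Left sorted: [15, 18]
Right sorted: [16, 30]
Merge [15, 18] and [16, 30]
= [15, 16, 18, 30]


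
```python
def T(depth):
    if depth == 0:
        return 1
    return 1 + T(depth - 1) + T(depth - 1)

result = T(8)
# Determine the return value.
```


T(8)
= 1 + T(7) + T(7)
= 1 + 2 * T(7)
T(k) = 2^(k+1) - 1
T(0) = 1
T(1) = 3
T(2) = 7
T(3) = 15
T(4) = 31
T(8) = 2^9 - 1 = 511


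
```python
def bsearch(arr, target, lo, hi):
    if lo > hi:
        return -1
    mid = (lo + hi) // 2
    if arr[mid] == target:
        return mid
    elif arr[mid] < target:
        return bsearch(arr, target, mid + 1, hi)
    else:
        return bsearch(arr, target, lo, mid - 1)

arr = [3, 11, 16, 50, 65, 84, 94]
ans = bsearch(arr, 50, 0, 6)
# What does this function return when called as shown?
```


bsearch(arr, 50, 0, 6)
lo=0, hi=6, mid=3, arr[mid]=50
arr[3] == 50, found at index 3
= 3


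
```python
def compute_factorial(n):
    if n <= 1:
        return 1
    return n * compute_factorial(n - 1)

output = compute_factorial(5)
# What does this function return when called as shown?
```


compute_factorial(5)
= 5 * compute_factorial(4)
= 5 * 4 * compute_factorial(3)
= 5 * 4 * 3 * compute_factorial(2)
= 5 * 4 * 3 * 2 * compute_factorial(1)
= 5 * 4 * 3 * 2 * 1
= 120


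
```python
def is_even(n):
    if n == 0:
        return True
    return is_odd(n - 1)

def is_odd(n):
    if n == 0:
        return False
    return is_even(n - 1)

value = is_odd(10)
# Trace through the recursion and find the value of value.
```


is_odd(10)
= is_even(9)
= is_odd(8)
= is_even(7)
= is_odd(6)
= is_even(5)
= is_odd(4)
= is_even(3)
= is_odd(2)
= is_even(1)
= is_odd(0)
n == 0: return False
= False


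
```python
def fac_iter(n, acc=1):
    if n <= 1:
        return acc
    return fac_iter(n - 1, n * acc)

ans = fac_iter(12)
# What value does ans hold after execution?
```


fac_iter(12, 1)
= fac_iter(11, 12 * 1) = fac_iter(11, 12)
= fac_iter(10, 11 * 12) = fac_iter(10, 132)
= fac_iter(9, 10 * 132) = fac_iter(9, 1320)
= fac_iter(8, 9 * 1320) = fac_iter(8, 11880)
= fac_iter(7, 8 * 11880) = fac_iter(7, 95040)
= fac_iter(6, 7 * 95040) = fac_iter(6, 665280)
= fac_iter(5, 6 * 665280) = fac_iter(5, 3991680)
= fac_iter(4, 5 * 3991680) = fac_iter(4, 19958400)
= fac_iter(3, 4 * 19958400) = fac_iter(3, 79833600)
= fac_iter(2, 3 * 79833600) = fac_iter(2, 239500800)
= fac_iter(1, 2 * 239500800) = fac_iter(1, 479001600)
n <= 1, return acc = 479001600


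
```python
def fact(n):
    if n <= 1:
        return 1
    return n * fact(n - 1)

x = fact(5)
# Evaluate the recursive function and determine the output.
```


fact(5)
= 5 * fact(4)
= 5 * 4 * fact(3)
= 5 * 4 * 3 * fact(2)
= 5 * 4 * 3 * 2 * fact(1)
= 5 * 4 * 3 * 2 * 1
= 120


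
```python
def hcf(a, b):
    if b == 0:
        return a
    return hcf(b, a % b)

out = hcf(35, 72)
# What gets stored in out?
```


hcf(35, 72)
= hcf(72, 35 % 72) = hcf(72, 35)
= hcf(35, 72 % 35) = hcf(35, 2)
= hcf(2, 35 % 2) = hcf(2, 1)
= hcf(1, 2 % 1) = hcf(1, 0)
b == 0, return a = 1


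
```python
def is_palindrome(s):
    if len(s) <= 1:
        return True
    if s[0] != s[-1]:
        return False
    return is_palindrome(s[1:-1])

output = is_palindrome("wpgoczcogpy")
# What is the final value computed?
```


is_palindrome("wpgoczcogpy")
"wpgoczcogpy": s[0]='w' != s[-1]='y' -> False
= False


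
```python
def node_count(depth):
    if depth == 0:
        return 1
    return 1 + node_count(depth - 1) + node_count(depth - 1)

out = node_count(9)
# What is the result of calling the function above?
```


node_count(9)
= 1 + node_count(8) + node_count(8)
= 1 + 2 * node_count(8)
node_count(k) = 2^(k+1) - 1
node_count(0) = 1
node_count(1) = 3
node_count(2) = 7
node_count(3) = 15
node_count(4) = 31
node_count(9) = 2^10 - 1 = 1023


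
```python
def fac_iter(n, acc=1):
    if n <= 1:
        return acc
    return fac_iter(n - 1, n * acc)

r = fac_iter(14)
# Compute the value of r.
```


fac_iter(14, 1)
= fac_iter(13, 14 * 1) = fac_iter(13, 14)
= fac_iter(12, 13 * 14) = fac_iter(12, 182)
= fac_iter(11, 12 * 182) = fac_iter(11, 2184)
= fac_iter(10, 11 * 2184) = fac_iter(10, 24024)
= fac_iter(9, 10 * 24024) = fac_iter(9, 240240)
= fac_iter(8, 9 * 240240) = fac_iter(8, 2162160)
= fac_iter(7, 8 * 2162160) = fac_iter(7, 17297280)
= fac_iter(6, 7 * 17297280) = fac_iter(6, 121080960)
= fac_iter(5, 6 * 121080960) = fac_iter(5, 726485760)
= fac_iter(4, 5 * 726485760) = fac_iter(4, 3632428800)
= fac_iter(3, 4 * 3632428800) = fac_iter(3, 14529715200)
= fac_iter(2, 3 * 14529715200) = fac_iter(2, 43589145600)
= fac_iter(1, 2 * 43589145600) = fac_iter(1, 87178291200)
n <= 1, return acc = 87178291200


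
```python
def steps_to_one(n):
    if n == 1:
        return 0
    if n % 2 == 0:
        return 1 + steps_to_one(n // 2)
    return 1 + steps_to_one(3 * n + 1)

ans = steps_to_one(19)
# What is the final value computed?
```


steps_to_one(19)
19 is odd -> 3*19+1 = 58 -> steps_to_one(58)
58 is even -> steps_to_one(29)
29 is odd -> 3*29+1 = 88 -> steps_to_one(88)
88 is even -> steps_to_one(44)
44 is even -> steps_to_one(22)
22 is even -> steps_to_one(11)
11 is odd -> 3*11+1 = 34 -> steps_to_one(34)
34 is even -> steps_to_one(17)
17 is odd -> 3*17+1 = 52 -> steps_to_one(52)
52 is even -> steps_to_one(26)
26 is even -> steps_to_one(13)
13 is odd -> 3*13+1 = 40 -> steps_to_one(40)
40 is even -> steps_to_one(20)
20 is even -> steps_to_one(10)
10 is even -> steps_to_one(5)
5 is odd -> 3*5+1 = 16 -> steps_to_one(16)
16 is even -> steps_to_one(8)
8 is even -> steps_to_one(4)
4 is even -> steps_to_one(2)
2 is even -> steps_to_one(1)
Reached 1 after 20 steps
= 20


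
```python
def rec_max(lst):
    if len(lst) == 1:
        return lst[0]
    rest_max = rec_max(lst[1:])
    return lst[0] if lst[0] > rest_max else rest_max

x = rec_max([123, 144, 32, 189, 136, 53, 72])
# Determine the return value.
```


rec_max([123, 144, 32, 189, 136, 53, 72])
= compare 123 with rec_max([144, 32, 189, 136, 53, 72])
= compare 144 with rec_max([32, 189, 136, 53, 72])
= compare 32 with rec_max([189, 136, 53, 72])
= compare 189 with rec_max([136, 53, 72])
= compare 136 with rec_max([53, 72])
= compare 53 with rec_max([72])
Base: rec_max([72]) = 72
compare 53 with 72: max = 72
compare 136 with 72: max = 136
compare 189 with 136: max = 189
compare 32 with 189: max = 189
compare 144 with 189: max = 189
compare 123 with 189: max = 189
= 189


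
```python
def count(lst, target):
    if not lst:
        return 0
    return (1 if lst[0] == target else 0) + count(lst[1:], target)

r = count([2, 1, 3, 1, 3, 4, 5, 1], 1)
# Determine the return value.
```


count([2, 1, 3, 1, 3, 4, 5, 1], 1)
lst[0]=2 != 1: 0 + count([1, 3, 1, 3, 4, 5, 1], 1)
lst[0]=1 == 1: 1 + count([3, 1, 3, 4, 5, 1], 1)
lst[0]=3 != 1: 0 + count([1, 3, 4, 5, 1], 1)
lst[0]=1 == 1: 1 + count([3, 4, 5, 1], 1)
lst[0]=3 != 1: 0 + count([4, 5, 1], 1)
lst[0]=4 != 1: 0 + count([5, 1], 1)
lst[0]=5 != 1: 0 + count([1], 1)
lst[0]=1 == 1: 1 + count([], 1)
= 3


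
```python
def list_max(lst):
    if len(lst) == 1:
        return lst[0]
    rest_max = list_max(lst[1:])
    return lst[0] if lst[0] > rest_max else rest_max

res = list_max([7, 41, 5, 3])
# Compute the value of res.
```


list_max([7, 41, 5, 3])
= compare 7 with list_max([41, 5, 3])
= compare 41 with list_max([5, 3])
= compare 5 with list_max([3])
Base: list_max([3]) = 3
compare 5 with 3: max = 5
compare 41 with 5: max = 41
compare 7 with 41: max = 41
= 41


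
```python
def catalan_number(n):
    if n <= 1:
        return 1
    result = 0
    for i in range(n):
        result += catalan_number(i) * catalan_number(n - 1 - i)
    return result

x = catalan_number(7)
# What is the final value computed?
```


catalan_number(7)
= sum of catalan_number(i) * catalan_number(7-1-i) for i in 0..6
First compute sub-values bottom-up:
  catalan_number(0) = 1, catalan_number(1) = 1
  catalan_number(2) = 1*1 + 1*1 = 2
  catalan_number(3) = 1*2 + 1*1 + 2*1 = 5
  catalan_number(4) = 1*5 + 1*2 + 2*1 + 5*1 = 14
  catalan_number(5) = 1*14 + 1*5 + 2*2 + 5*1 + 14*1 = 42
  catalan_number(6) = 1*42 + 1*14 + 2*5 + 5*2 + 14*1 + 42*1 = 132
Now catalan_number(7):
  catalan_number(0)*catalan_number(6) = 1*132 = 132
  catalan_number(1)*catalan_number(5) = 1*42 = 42
  catalan_number(2)*catalan_number(4) = 2*14 = 28
  catalan_number(3)*catalan_number(3) = 5*5 = 25
  catalan_number(4)*catalan_number(2) = 14*2 = 28
  catalan_number(5)*catalan_number(1) = 42*1 = 42
  catalan_number(6)*catalan_number(0) = 132*1 = 132
= 132 + 42 + 28 + 25 + 28 + 42 + 132
= 429


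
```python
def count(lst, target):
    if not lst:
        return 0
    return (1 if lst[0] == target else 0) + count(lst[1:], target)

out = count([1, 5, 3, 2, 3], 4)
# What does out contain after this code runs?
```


count([1, 5, 3, 2, 3], 4)
lst[0]=1 != 4: 0 + count([5, 3, 2, 3], 4)
lst[0]=5 != 4: 0 + count([3, 2, 3], 4)
lst[0]=3 != 4: 0 + count([2, 3], 4)
lst[0]=2 != 4: 0 + count([3], 4)
lst[0]=3 != 4: 0 + count([], 4)
= 0


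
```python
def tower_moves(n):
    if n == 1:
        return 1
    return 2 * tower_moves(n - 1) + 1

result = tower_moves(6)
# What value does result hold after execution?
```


tower_moves(6)
= 2 * tower_moves(5) + 1
= 2 * (2 * tower_moves(4) + 1) + 1
= 2 * (2 * (2 * tower_moves(3) + 1) + 1) + 1
= 2 * (2 * (2 * (2 * tower_moves(2) + 1) + 1) + 1) + 1
= 2 * (2 * (2 * (2 * (2 * tower_moves(1) + 1) + 1) + 1) + 1) + 1
Now compute bottom-up:
tower_moves(1) = 1
tower_moves(2) = 2 * 1 + 1 = 3
tower_moves(3) = 2 * 3 + 1 = 7
tower_moves(4) = 2 * 7 + 1 = 15
tower_moves(5) = 2 * 15 + 1 = 31
tower_moves(6) = 2 * 31 + 1 = 63
= 63


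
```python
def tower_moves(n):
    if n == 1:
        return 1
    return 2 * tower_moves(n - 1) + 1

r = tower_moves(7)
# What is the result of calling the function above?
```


tower_moves(7)
= 2 * tower_moves(6) + 1
= 2 * (2 * tower_moves(5) + 1) + 1
= 2 * (2 * (2 * tower_moves(4) + 1) + 1) + 1
= 2 * (2 * (2 * (2 * tower_moves(3) + 1) + 1) + 1) + 1
= 2 * (2 * (2 * (2 * (2 * tower_moves(2) + 1) + 1) + 1) + 1) + 1
= 2 * (2 * (2 * (2 * (2 * (2 * tower_moves(1) + 1) + 1) + 1) + 1) + 1) + 1
Now compute bottom-up:
tower_moves(1) = 1
tower_moves(2) = 2 * 1 + 1 = 3
tower_moves(3) = 2 * 3 + 1 = 7
tower_moves(4) = 2 * 7 + 1 = 15
tower_moves(5) = 2 * 15 + 1 = 31
tower_moves(6) = 2 * 31 + 1 = 63
tower_moves(7) = 2 * 63 + 1 = 127
= 127


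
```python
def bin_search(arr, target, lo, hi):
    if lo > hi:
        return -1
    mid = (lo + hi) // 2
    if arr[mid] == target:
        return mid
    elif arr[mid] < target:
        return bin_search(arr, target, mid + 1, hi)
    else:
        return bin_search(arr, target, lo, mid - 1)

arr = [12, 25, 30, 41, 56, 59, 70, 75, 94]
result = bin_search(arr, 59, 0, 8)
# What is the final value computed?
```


bin_search(arr, 59, 0, 8)
lo=0, hi=8, mid=4, arr[mid]=56
56 < 59, search right half
lo=5, hi=8, mid=6, arr[mid]=70
70 > 59, search left half
lo=5, hi=5, mid=5, arr[mid]=59
arr[5] == 59, found at index 5
= 5


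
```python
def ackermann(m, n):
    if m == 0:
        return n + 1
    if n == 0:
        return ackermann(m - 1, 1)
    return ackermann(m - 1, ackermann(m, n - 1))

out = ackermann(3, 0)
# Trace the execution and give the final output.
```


ackermann(3, 0)
n == 0: return ackermann(2, 1)
= ackermann(2, 1) = 5
= 5


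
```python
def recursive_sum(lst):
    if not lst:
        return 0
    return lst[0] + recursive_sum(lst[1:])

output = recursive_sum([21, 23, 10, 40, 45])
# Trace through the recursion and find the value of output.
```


recursive_sum([21, 23, 10, 40, 45])
= 21 + recursive_sum([23, 10, 40, 45])
= 21 + 23 + recursive_sum([10, 40, 45])
= 21 + 23 + 10 + recursive_sum([40, 45])
= 21 + 23 + 10 + 40 + recursive_sum([45])
= 21 + 23 + 10 + 40 + 45 + recursive_sum([])
= 21 + 23 + 10 + 40 + 45 + 0
= 139


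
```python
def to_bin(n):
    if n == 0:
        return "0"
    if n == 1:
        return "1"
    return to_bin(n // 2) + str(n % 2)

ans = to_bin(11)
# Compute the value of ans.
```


to_bin(11)
= to_bin(5) + "1"
= to_bin(2) + "1" + "1"
= to_bin(1) + "0" + "1" + "1"
= "1" + "0" + "1" + "1"
= "1011"


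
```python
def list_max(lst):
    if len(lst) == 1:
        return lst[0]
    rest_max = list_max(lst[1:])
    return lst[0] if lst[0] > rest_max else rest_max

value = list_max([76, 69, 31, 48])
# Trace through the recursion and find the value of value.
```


list_max([76, 69, 31, 48])
= compare 76 with list_max([69, 31, 48])
= compare 69 with list_max([31, 48])
= compare 31 with list_max([48])
Base: list_max([48]) = 48
compare 31 with 48: max = 48
compare 69 with 48: max = 69
compare 76 with 69: max = 76
= 76


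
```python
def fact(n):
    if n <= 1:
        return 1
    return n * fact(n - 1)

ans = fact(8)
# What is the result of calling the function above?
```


fact(8)
= 8 * fact(7)
= 8 * 7 * fact(6)
= 8 * 7 * 6 * fact(5)
= 8 * 7 * 6 * 5 * fact(4)
= 8 * 7 * 6 * 5 * 4 * fact(3)
= 8 * 7 * 6 * 5 * 4 * 3 * fact(2)
= 8 * 7 * 6 * 5 * 4 * 3 * 2 * fact(1)
= 8 * 7 * 6 * 5 * 4 * 3 * 2 * 1
= 40320


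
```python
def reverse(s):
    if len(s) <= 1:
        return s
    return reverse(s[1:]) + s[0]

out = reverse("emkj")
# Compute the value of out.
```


reverse("emkj")
= reverse("mkj") + "e"
= reverse("kj") + "m" + "e"
= reverse("j") + "k" + "m" + "e"
= "j" + "k" + "m" + "e"
= "jkme"


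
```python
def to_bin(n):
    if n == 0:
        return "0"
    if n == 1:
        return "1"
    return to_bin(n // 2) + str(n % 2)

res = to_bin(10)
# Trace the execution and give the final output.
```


to_bin(10)
= to_bin(5) + "0"
= to_bin(2) + "1" + "0"
= to_bin(1) + "0" + "1" + "0"
= "1" + "0" + "1" + "0"
= "1010"


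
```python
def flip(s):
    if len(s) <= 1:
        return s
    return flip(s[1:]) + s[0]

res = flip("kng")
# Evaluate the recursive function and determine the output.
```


flip("kng")
= flip("ng") + "k"
= flip("g") + "n" + "k"
= "g" + "n" + "k"
= "gnk"
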